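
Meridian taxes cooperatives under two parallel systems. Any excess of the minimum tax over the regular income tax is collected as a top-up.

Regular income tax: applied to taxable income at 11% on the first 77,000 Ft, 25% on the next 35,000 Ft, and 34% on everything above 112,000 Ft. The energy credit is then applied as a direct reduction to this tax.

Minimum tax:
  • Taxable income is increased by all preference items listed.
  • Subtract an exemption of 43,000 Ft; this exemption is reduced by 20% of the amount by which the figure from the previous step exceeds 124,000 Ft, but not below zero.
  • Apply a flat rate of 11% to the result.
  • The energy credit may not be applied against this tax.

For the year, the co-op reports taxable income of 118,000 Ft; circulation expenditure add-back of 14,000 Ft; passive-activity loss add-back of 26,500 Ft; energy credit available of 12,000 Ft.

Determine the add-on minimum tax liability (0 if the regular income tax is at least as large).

Regular income tax:
  77,000 Ft × 11% = 8,470 Ft
  35,000 Ft × 25% = 8,750 Ft
  6,000 Ft × 34% = 2,040 Ft
  → 19,260 Ft
  Less energy credit 12,000 Ft → 7,260 Ft

Minimum tax:
  Adjusted income: 118,000 Ft + 14,000 Ft + 26,500 Ft = 158,500 Ft
  Exemption: 43,000 Ft − 20% × (158,500 Ft − 124,000 Ft) = 43,000 Ft − 6,900 Ft = 36,100 Ft
  Base: 158,500 Ft − 36,100 Ft = 122,400 Ft
  122,400 Ft × 11% = 13,464 Ft

Excess of minimum tax over regular income tax: 13,464 Ft − 7,260 Ft = 6,204 Ft.

6,204 Ft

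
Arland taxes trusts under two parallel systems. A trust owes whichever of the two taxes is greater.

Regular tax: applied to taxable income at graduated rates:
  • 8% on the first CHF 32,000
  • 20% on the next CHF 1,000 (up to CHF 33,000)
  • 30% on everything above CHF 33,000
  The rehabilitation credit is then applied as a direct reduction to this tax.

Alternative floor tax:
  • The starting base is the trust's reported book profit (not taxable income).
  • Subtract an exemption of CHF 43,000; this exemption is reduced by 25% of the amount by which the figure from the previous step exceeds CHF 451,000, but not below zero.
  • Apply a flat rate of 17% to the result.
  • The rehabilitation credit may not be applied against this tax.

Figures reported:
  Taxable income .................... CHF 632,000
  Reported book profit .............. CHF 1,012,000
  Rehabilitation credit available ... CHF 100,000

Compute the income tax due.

Regular tax:
  CHF 32,000 × 8% = CHF 2,560
  CHF 1,000 × 20% = CHF 200
  CHF 599,000 × 30% = CHF 179,700
  → CHF 182,460
  Less rehabilitation credit CHF 100,000 → CHF 82,460

Alternative floor tax:
  Base (reported book profit): CHF 1,012,000
  Exemption: 25% × (CHF 1,012,000 − CHF 451,000) = CHF 140,250 ≥ CHF 43,000, so the exemption is fully phased out
  Base: CHF 1,012,000 − CHF 0 = CHF 1,012,000
  CHF 1,012,000 × 17% = CHF 172,040

CHF 172,040 > CHF 82,460, so the alternative floor tax is the binding amount.

CHF 172,040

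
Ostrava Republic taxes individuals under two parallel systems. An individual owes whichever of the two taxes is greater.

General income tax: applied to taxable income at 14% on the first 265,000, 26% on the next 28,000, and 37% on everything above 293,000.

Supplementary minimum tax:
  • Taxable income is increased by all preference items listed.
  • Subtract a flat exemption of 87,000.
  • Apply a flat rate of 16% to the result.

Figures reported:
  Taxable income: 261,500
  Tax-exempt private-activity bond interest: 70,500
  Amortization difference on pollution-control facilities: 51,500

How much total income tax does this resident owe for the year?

Supplementary minimum tax:
  Adjusted income: 261,500 + 70,500 + 51,500 = 383,500
  Less exemption 87,000 → base 296,500
  296,500 × 16% = 47,440

General income tax:
  261,500 × 14% = 36,610

47,440 > 36,610, so the supplementary minimum tax is the binding amount.

47,440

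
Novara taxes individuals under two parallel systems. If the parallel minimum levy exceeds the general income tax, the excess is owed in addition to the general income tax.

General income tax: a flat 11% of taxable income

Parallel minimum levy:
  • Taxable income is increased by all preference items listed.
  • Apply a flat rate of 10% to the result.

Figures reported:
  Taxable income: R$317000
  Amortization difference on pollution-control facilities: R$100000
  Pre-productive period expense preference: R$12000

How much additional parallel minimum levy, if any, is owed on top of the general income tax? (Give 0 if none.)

R$8030

General income tax:
  R$317000 × 11% = R$34870

Parallel minimum levy:
  Adjusted income: R$317000 + R$100000 + R$12000 = R$429000
  R$429000 × 10% = R$42900

Excess of parallel minimum levy over general income tax: R$42900 − R$34870 = R$8030.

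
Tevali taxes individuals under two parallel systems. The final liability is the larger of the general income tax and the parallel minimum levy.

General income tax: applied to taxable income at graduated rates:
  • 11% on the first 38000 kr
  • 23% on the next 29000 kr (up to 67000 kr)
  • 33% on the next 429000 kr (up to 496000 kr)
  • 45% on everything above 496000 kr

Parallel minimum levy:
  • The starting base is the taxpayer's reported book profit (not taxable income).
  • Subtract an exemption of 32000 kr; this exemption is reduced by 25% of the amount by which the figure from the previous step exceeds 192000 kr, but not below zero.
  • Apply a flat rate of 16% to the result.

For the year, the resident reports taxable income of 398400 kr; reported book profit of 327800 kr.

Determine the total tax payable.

Parallel minimum levy:
  Base (reported book profit): 327800 kr
  Exemption: 25% × (327800 kr − 192000 kr) = 33950 kr ≥ 32000 kr, so the exemption is fully phased out
  Base: 327800 kr − 0 kr = 327800 kr
  327800 kr × 16% = 52448 kr

General income tax:
  38000 kr × 11% = 4180 kr
  29000 kr × 23% = 6670 kr
  331400 kr × 33% = 109362 kr
  → 120212 kr

120212 kr > 52448 kr, so the general income tax governs.

120212 kr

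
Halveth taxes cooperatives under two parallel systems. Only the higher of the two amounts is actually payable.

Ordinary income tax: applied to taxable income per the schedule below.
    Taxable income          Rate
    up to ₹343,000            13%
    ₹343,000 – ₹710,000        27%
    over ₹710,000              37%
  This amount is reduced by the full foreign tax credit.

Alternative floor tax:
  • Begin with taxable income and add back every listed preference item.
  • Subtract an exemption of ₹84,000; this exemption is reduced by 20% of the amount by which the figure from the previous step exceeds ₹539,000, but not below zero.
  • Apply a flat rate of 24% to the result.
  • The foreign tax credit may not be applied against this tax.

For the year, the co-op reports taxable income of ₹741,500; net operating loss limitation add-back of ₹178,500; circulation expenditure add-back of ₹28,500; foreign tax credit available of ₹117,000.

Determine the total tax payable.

Alternative floor tax:
  Adjusted income: ₹741,500 + ₹178,500 + ₹28,500 = ₹948,500
  Exemption: ₹84,000 − 20% × (₹948,500 − ₹539,000) = ₹84,000 − ₹81,900 = ₹2,100
  Base: ₹948,500 − ₹2,100 = ₹946,400
  ₹946,400 × 24% = ₹227,136

Ordinary income tax:
  ₹343,000 × 13% = ₹44,590
  ₹367,000 × 27% = ₹99,090
  ₹31,500 × 37% = ₹11,655
  → ₹155,335
  Less foreign tax credit ₹117,000 → ₹38,335

₹227,136 > ₹38,335, so the alternative floor tax is the binding amount.

₹227,136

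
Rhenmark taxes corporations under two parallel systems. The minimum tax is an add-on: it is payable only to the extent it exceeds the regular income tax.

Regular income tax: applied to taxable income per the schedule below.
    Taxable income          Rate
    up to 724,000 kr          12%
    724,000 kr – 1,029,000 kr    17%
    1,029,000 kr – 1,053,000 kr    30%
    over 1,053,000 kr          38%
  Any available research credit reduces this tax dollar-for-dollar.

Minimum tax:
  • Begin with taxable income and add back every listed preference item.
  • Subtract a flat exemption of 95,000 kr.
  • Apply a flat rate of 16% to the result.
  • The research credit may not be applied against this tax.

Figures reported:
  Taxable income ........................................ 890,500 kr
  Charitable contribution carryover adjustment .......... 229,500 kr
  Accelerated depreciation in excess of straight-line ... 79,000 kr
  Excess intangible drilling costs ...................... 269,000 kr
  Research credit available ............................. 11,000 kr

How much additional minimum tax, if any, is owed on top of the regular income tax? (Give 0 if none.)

115,495 kr

Regular income tax:
  724,000 kr × 12% = 86,880 kr
  166,500 kr × 17% = 28,305 kr
  → 115,185 kr
  Less research credit 11,000 kr → 104,185 kr

Minimum tax:
  Adjusted income: 890,500 kr + 229,500 kr + 79,000 kr + 269,000 kr = 1,468,000 kr
  Less exemption 95,000 kr → base 1,373,000 kr
  1,373,000 kr × 16% = 219,680 kr

Excess of minimum tax over regular income tax: 219,680 kr − 104,185 kr = 115,495 kr.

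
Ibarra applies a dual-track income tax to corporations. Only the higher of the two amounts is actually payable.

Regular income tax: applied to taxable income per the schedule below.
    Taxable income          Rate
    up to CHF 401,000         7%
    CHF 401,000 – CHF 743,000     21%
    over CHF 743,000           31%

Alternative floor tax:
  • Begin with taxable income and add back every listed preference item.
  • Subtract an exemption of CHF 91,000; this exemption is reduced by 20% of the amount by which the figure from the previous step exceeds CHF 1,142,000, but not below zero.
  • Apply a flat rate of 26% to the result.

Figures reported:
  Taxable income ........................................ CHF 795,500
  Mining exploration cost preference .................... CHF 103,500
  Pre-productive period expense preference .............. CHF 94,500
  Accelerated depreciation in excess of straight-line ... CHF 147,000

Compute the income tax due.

CHF 272,870

Regular income tax:
  CHF 401,000 × 7% = CHF 28,070
  CHF 342,000 × 21% = CHF 71,820
  CHF 52,500 × 31% = CHF 16,275
  → CHF 116,165

Alternative floor tax:
  Adjusted income: CHF 795,500 + CHF 103,500 + CHF 94,500 + CHF 147,000 = CHF 1,140,500
  Exemption: CHF 1,140,500 ≤ CHF 1,142,000, so full CHF 91,000 applies
  Base: CHF 1,140,500 − CHF 91,000 = CHF 1,049,500
  CHF 1,049,500 × 26% = CHF 272,870

CHF 272,870 > CHF 116,165, so the alternative floor tax is the binding amount.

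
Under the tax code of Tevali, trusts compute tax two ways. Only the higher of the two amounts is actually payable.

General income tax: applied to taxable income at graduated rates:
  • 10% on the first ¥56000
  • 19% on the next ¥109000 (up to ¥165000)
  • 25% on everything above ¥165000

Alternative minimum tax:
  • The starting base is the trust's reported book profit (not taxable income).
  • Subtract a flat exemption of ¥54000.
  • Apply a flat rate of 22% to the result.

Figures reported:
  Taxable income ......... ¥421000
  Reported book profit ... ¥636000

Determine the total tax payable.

General income tax:
  ¥56000 × 10% = ¥5600
  ¥109000 × 19% = ¥20710
  ¥256000 × 25% = ¥64000
  → ¥90310

Alternative minimum tax:
  Base (reported book profit): ¥636000
  Less exemption ¥54000 → base ¥582000
  ¥582000 × 22% = ¥128040

¥128040 > ¥90310, so the alternative minimum tax is the binding amount.

¥128040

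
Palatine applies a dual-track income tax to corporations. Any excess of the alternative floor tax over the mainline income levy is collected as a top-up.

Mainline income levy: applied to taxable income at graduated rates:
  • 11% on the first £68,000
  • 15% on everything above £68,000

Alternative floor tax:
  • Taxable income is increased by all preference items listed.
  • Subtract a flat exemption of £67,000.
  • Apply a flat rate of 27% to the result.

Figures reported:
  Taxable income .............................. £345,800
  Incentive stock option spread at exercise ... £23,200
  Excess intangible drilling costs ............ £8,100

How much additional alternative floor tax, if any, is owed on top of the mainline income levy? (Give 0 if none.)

£34,577

Mainline income levy:
  £68,000 × 11% = £7,480
  £277,800 × 15% = £41,670
  → £49,150

Alternative floor tax:
  Adjusted income: £345,800 + £23,200 + £8,100 = £377,100
  Less exemption £67,000 → base £310,100
  £310,100 × 27% = £83,727

Excess of alternative floor tax over mainline income levy: £83,727 − £49,150 = £34,577.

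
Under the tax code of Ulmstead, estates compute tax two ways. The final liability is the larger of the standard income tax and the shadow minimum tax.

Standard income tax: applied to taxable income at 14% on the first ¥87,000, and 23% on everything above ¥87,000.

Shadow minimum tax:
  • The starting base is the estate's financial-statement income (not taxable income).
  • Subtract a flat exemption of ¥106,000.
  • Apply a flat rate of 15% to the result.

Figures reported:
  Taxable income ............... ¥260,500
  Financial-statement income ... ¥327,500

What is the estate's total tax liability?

¥52,085

Shadow minimum tax:
  Base (financial-statement income): ¥327,500
  Less exemption ¥106,000 → base ¥221,500
  ¥221,500 × 15% = ¥33,225

Standard income tax:
  ¥87,000 × 14% = ¥12,180
  ¥173,500 × 23% = ¥39,905
  → ¥52,085

¥52,085 > ¥33,225, so the standard income tax governs.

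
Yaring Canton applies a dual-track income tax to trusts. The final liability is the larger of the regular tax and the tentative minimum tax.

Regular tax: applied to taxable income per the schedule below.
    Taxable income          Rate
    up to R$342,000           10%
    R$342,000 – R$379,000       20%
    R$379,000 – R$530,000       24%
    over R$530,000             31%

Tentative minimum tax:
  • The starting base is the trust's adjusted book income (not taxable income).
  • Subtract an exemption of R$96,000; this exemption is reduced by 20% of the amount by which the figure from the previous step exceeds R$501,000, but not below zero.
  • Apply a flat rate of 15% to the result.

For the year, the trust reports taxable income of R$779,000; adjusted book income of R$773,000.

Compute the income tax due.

Tentative minimum tax:
  Base (adjusted book income): R$773,000
  Exemption: R$96,000 − 20% × (R$773,000 − R$501,000) = R$96,000 − R$54,400 = R$41,600
  Base: R$773,000 − R$41,600 = R$731,400
  R$731,400 × 15% = R$109,710

Regular tax:
  R$342,000 × 10% = R$34,200
  R$37,000 × 20% = R$7,400
  R$151,000 × 24% = R$36,240
  R$249,000 × 31% = R$77,190
  → R$155,030

R$155,030 > R$109,710, so the regular tax governs.

R$155,030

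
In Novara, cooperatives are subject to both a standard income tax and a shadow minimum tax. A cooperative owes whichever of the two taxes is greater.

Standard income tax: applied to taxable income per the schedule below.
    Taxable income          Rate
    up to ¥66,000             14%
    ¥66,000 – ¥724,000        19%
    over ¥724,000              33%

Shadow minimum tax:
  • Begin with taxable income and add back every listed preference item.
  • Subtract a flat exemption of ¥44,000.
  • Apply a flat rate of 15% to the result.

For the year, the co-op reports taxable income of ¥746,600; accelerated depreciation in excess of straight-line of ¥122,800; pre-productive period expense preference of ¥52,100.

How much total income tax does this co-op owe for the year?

¥141,718

Standard income tax:
  ¥66,000 × 14% = ¥9,240
  ¥658,000 × 19% = ¥125,020
  ¥22,600 × 33% = ¥7,458
  → ¥141,718

Shadow minimum tax:
  Adjusted income: ¥746,600 + ¥122,800 + ¥52,100 = ¥921,500
  Less exemption ¥44,000 → base ¥877,500
  ¥877,500 × 15% = ¥131,625

¥141,718 > ¥131,625, so the standard income tax governs.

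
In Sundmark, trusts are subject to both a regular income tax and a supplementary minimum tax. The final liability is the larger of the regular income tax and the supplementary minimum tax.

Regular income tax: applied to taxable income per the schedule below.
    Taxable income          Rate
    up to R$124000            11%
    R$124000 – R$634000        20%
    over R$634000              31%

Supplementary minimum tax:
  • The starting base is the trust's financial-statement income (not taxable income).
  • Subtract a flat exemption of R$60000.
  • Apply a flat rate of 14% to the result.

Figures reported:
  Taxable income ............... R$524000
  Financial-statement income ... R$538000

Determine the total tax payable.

Supplementary minimum tax:
  Base (financial-statement income): R$538000
  Less exemption R$60000 → base R$478000
  R$478000 × 14% = R$66920

Regular income tax:
  R$124000 × 11% = R$13640
  R$400000 × 20% = R$80000
  → R$93640

R$93640 > R$66920, so the regular income tax governs.

R$93640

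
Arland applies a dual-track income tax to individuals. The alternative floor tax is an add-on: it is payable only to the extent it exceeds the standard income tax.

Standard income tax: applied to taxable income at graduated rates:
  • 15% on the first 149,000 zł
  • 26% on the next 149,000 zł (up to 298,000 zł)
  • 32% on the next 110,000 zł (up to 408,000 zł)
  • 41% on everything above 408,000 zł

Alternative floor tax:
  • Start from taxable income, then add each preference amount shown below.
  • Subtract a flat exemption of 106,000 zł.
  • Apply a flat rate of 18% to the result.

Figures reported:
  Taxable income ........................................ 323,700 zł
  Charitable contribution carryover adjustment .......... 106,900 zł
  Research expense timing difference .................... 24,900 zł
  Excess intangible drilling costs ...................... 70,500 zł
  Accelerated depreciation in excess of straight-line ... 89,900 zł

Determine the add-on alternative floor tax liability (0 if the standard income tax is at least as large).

22,468 zł

Standard income tax:
  149,000 zł × 15% = 22,350 zł
  149,000 zł × 26% = 38,740 zł
  25,700 zł × 32% = 8,224 zł
  → 69,314 zł

Alternative floor tax:
  Adjusted income: 323,700 zł + 106,900 zł + 24,900 zł + 70,500 zł + 89,900 zł = 615,900 zł
  Less exemption 106,000 zł → base 509,900 zł
  509,900 zł × 18% = 91,782 zł

Excess of alternative floor tax over standard income tax: 91,782 zł − 69,314 zł = 22,468 zł.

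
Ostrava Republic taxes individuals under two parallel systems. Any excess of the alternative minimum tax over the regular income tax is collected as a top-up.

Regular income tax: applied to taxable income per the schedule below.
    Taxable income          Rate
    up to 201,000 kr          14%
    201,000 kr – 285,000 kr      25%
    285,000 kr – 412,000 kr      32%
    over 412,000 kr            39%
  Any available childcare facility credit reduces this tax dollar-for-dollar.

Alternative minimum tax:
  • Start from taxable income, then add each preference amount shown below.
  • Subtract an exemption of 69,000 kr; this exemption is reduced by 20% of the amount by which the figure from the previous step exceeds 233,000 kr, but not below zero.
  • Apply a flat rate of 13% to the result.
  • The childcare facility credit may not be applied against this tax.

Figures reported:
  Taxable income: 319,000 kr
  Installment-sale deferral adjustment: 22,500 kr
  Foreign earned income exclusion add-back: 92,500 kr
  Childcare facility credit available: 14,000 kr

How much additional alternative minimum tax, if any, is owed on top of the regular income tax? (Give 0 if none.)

6,656 kr

Regular income tax:
  201,000 kr × 14% = 28,140 kr
  84,000 kr × 25% = 21,000 kr
  34,000 kr × 32% = 10,880 kr
  → 60,020 kr
  Less childcare facility credit 14,000 kr → 46,020 kr

Alternative minimum tax:
  Adjusted income: 319,000 kr + 22,500 kr + 92,500 kr = 434,000 kr
  Exemption: 69,000 kr − 20% × (434,000 kr − 233,000 kr) = 69,000 kr − 40,200 kr = 28,800 kr
  Base: 434,000 kr − 28,800 kr = 405,200 kr
  405,200 kr × 13% = 52,676 kr

Excess of alternative minimum tax over regular income tax: 52,676 kr − 46,020 kr = 6,656 kr.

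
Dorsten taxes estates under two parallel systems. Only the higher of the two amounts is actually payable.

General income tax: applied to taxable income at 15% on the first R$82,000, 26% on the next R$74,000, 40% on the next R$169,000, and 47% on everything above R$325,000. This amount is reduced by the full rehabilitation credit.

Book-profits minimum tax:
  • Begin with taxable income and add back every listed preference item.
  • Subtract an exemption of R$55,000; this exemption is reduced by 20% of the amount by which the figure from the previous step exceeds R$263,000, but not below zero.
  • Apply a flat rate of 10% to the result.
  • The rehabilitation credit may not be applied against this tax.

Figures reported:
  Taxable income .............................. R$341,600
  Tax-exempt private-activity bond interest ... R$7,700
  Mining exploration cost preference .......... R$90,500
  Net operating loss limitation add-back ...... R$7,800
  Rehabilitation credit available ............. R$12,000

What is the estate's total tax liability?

General income tax:
  R$82,000 × 15% = R$12,300
  R$74,000 × 26% = R$19,240
  R$169,000 × 40% = R$67,600
  R$16,600 × 47% = R$7,802
  → R$106,942
  Less rehabilitation credit R$12,000 → R$94,942

Book-profits minimum tax:
  Adjusted income: R$341,600 + R$7,700 + R$90,500 + R$7,800 = R$447,600
  Exemption: R$55,000 − 20% × (R$447,600 − R$263,000) = R$55,000 − R$36,920 = R$18,080
  Base: R$447,600 − R$18,080 = R$429,520
  R$429,520 × 10% = R$42,952

R$94,942 > R$42,952, so the general income tax governs.

R$94,942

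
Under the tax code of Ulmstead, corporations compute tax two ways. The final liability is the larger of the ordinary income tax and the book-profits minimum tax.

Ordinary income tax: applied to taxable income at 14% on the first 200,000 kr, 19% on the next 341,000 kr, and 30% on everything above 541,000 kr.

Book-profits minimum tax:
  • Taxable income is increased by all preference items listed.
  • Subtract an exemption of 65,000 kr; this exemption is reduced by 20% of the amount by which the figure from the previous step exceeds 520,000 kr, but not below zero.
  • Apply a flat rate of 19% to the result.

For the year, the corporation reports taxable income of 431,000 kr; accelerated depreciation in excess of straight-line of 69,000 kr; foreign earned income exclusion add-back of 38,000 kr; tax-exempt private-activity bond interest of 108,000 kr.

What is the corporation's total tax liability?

Ordinary income tax:
  200,000 kr × 14% = 28,000 kr
  231,000 kr × 19% = 43,890 kr
  → 71,890 kr

Book-profits minimum tax:
  Adjusted income: 431,000 kr + 69,000 kr + 38,000 kr + 108,000 kr = 646,000 kr
  Exemption: 65,000 kr − 20% × (646,000 kr − 520,000 kr) = 65,000 kr − 25,200 kr = 39,800 kr
  Base: 646,000 kr − 39,800 kr = 606,200 kr
  606,200 kr × 19% = 115,178 kr

115,178 kr > 71,890 kr, so the book-profits minimum tax is the binding amount.

115,178 kr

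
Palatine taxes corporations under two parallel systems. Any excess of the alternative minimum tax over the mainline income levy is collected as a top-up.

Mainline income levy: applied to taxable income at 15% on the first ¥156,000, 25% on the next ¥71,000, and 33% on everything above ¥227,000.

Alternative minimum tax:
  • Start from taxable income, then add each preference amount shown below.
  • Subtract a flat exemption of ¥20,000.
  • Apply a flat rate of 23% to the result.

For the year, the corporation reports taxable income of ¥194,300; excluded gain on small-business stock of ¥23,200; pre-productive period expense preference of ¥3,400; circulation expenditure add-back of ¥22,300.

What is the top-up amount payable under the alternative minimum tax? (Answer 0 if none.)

¥18,361

Alternative minimum tax:
  Adjusted income: ¥194,300 + ¥23,200 + ¥3,400 + ¥22,300 = ¥243,200
  Less exemption ¥20,000 → base ¥223,200
  ¥223,200 × 23% = ¥51,336

Mainline income levy:
  ¥156,000 × 15% = ¥23,400
  ¥38,300 × 25% = ¥9,575
  → ¥32,975

Excess of alternative minimum tax over mainline income levy: ¥51,336 − ¥32,975 = ¥18,361.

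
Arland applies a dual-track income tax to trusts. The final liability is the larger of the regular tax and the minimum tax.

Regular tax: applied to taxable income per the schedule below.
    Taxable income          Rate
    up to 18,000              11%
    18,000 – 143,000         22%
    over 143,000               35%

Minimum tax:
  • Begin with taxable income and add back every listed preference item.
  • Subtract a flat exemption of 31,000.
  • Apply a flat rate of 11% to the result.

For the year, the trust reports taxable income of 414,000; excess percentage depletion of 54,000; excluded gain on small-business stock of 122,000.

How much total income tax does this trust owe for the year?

Regular tax:
  18,000 × 11% = 1,980
  125,000 × 22% = 27,500
  271,000 × 35% = 94,850
  → 124,330

Minimum tax:
  Adjusted income: 414,000 + 54,000 + 122,000 = 590,000
  Less exemption 31,000 → base 559,000
  559,000 × 11% = 61,490

124,330 > 61,490, so the regular tax governs.

124,330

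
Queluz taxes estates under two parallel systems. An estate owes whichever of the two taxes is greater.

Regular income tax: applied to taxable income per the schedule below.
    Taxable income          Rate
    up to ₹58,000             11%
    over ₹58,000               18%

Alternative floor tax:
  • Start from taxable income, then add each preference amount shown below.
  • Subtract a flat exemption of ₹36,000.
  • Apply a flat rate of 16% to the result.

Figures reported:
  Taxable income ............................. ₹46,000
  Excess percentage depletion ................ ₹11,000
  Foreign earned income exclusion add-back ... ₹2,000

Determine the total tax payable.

Regular income tax:
  ₹46,000 × 11% = ₹5,060

Alternative floor tax:
  Adjusted income: ₹46,000 + ₹11,000 + ₹2,000 = ₹59,000
  Less exemption ₹36,000 → base ₹23,000
  ₹23,000 × 16% = ₹3,680

₹5,060 > ₹3,680, so the regular income tax governs.

₹5,060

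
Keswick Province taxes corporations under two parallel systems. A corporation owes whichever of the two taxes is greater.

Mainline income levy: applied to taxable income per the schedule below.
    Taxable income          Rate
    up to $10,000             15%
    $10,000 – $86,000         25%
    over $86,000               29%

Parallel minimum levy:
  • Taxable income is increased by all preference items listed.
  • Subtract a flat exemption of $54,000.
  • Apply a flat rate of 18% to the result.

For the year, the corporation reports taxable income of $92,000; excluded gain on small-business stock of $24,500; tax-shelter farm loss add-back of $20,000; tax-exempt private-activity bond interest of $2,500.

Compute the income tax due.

$22,240

Parallel minimum levy:
  Adjusted income: $92,000 + $24,500 + $20,000 + $2,500 = $139,000
  Less exemption $54,000 → base $85,000
  $85,000 × 18% = $15,300

Mainline income levy:
  $10,000 × 15% = $1,500
  $76,000 × 25% = $19,000
  $6,000 × 29% = $1,740
  → $22,240

$22,240 > $15,300, so the mainline income levy governs.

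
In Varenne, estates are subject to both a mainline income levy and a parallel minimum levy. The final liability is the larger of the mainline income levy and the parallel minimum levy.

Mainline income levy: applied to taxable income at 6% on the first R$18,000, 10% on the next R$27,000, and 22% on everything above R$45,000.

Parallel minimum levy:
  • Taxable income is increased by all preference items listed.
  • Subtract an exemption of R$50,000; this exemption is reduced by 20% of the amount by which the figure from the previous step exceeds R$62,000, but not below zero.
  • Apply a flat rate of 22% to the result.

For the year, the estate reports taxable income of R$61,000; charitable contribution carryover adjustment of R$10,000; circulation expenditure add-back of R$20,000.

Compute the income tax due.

Mainline income levy:
  R$18,000 × 6% = R$1,080
  R$27,000 × 10% = R$2,700
  R$16,000 × 22% = R$3,520
  → R$7,300

Parallel minimum levy:
  Adjusted income: R$61,000 + R$10,000 + R$20,000 = R$91,000
  Exemption: R$50,000 − 20% × (R$91,000 − R$62,000) = R$50,000 − R$5,800 = R$44,200
  Base: R$91,000 − R$44,200 = R$46,800
  R$46,800 × 22% = R$10,296

R$10,296 > R$7,300, so the parallel minimum levy is the binding amount.

R$10,296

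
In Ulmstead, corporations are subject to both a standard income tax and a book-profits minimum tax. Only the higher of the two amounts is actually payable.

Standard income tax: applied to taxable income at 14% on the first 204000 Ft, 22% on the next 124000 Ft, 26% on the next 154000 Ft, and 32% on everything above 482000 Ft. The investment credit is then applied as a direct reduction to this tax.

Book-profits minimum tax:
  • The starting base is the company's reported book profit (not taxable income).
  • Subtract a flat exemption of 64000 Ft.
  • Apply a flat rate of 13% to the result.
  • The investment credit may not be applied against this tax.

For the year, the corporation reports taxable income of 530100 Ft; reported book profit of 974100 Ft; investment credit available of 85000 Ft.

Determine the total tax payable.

118313 Ft

Standard income tax:
  204000 Ft × 14% = 28560 Ft
  124000 Ft × 22% = 27280 Ft
  154000 Ft × 26% = 40040 Ft
  48100 Ft × 32% = 15392 Ft
  → 111272 Ft
  Less investment credit 85000 Ft → 26272 Ft

Book-profits minimum tax:
  Base (reported book profit): 974100 Ft
  Less exemption 64000 Ft → base 910100 Ft
  910100 Ft × 13% = 118313 Ft

118313 Ft > 26272 Ft, so the book-profits minimum tax is the binding amount.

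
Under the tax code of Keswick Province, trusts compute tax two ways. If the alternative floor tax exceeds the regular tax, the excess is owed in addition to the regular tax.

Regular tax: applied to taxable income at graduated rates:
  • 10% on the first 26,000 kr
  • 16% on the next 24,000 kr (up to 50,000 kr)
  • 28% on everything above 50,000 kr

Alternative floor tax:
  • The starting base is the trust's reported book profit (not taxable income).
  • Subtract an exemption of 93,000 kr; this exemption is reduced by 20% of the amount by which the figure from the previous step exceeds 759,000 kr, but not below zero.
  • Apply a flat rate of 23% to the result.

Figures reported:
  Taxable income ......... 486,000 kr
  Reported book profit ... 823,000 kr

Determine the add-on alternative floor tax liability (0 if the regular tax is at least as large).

42,324 kr

Alternative floor tax:
  Base (reported book profit): 823,000 kr
  Exemption: 93,000 kr − 20% × (823,000 kr − 759,000 kr) = 93,000 kr − 12,800 kr = 80,200 kr
  Base: 823,000 kr − 80,200 kr = 742,800 kr
  742,800 kr × 23% = 170,844 kr

Regular tax:
  26,000 kr × 10% = 2,600 kr
  24,000 kr × 16% = 3,840 kr
  436,000 kr × 28% = 122,080 kr
  → 128,520 kr

Excess of alternative floor tax over regular tax: 170,844 kr − 128,520 kr = 42,324 kr.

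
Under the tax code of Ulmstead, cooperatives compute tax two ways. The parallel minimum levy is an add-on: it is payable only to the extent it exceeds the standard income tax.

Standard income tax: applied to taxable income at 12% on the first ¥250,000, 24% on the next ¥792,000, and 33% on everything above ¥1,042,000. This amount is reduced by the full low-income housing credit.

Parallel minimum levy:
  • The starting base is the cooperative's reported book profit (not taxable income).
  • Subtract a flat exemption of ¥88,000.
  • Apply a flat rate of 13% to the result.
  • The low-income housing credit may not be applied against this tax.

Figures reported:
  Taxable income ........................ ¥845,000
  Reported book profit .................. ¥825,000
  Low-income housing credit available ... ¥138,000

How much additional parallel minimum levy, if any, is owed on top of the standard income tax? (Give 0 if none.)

¥61,010

Standard income tax:
  ¥250,000 × 12% = ¥30,000
  ¥595,000 × 24% = ¥142,800
  → ¥172,800
  Less low-income housing credit ¥138,000 → ¥34,800

Parallel minimum levy:
  Base (reported book profit): ¥825,000
  Less exemption ¥88,000 → base ¥737,000
  ¥737,000 × 13% = ¥95,810

Excess of parallel minimum levy over standard income tax: ¥95,810 − ¥34,800 = ¥61,010.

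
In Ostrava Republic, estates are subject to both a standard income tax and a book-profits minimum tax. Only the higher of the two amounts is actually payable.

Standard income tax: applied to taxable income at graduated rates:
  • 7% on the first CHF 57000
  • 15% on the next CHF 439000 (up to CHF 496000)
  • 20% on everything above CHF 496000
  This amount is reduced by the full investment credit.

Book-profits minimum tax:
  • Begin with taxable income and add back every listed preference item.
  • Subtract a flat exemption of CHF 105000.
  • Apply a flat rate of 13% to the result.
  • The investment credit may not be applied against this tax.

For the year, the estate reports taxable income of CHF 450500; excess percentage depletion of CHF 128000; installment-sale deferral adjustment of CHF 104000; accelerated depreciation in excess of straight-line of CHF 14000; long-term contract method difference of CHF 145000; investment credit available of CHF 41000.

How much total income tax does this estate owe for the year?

CHF 95745

Standard income tax:
  CHF 57000 × 7% = CHF 3990
  CHF 393500 × 15% = CHF 59025
  → CHF 63015
  Less investment credit CHF 41000 → CHF 22015

Book-profits minimum tax:
  Adjusted income: CHF 450500 + CHF 128000 + CHF 104000 + CHF 14000 + CHF 145000 = CHF 841500
  Less exemption CHF 105000 → base CHF 736500
  CHF 736500 × 13% = CHF 95745

CHF 95745 > CHF 22015, so the book-profits minimum tax is the binding amount.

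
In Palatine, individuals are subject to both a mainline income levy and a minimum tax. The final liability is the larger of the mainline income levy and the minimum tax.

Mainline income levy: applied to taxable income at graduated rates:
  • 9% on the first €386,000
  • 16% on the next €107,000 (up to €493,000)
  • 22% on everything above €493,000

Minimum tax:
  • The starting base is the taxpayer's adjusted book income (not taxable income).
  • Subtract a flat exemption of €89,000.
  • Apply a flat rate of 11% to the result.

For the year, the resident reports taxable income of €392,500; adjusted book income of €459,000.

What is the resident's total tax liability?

Mainline income levy:
  €386,000 × 9% = €34,740
  €6,500 × 16% = €1,040
  → €35,780

Minimum tax:
  Base (adjusted book income): €459,000
  Less exemption €89,000 → base €370,000
  €370,000 × 11% = €40,700

€40,700 > €35,780, so the minimum tax is the binding amount.

€40,700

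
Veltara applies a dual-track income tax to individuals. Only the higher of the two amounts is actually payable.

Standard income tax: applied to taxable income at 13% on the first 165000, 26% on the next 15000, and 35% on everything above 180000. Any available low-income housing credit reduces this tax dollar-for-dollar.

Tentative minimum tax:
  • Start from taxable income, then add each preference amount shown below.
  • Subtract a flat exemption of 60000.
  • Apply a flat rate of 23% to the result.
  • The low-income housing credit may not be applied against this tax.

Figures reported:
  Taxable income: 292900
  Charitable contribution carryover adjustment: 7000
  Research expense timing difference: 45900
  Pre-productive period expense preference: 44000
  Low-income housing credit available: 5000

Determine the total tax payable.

Standard income tax:
  165000 × 13% = 21450
  15000 × 26% = 3900
  112900 × 35% = 39515
  → 64865
  Less low-income housing credit 5000 → 59865

Tentative minimum tax:
  Adjusted income: 292900 + 7000 + 45900 + 44000 = 389800
  Less exemption 60000 → base 329800
  329800 × 23% = 75854

75854 > 59865, so the tentative minimum tax is the binding amount.

75854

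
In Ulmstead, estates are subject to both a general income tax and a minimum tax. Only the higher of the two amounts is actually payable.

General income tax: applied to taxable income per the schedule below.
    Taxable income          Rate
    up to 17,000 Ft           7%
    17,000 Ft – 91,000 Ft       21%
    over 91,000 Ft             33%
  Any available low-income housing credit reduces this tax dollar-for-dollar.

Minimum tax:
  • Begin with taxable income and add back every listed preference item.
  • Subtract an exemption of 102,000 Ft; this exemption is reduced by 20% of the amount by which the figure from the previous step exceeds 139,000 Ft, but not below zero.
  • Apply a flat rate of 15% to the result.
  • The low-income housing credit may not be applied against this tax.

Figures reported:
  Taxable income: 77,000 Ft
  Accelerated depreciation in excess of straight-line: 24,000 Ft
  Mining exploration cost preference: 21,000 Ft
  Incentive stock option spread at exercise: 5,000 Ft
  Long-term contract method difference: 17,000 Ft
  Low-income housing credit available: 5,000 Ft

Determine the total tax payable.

8,790 Ft

General income tax:
  17,000 Ft × 7% = 1,190 Ft
  60,000 Ft × 21% = 12,600 Ft
  → 13,790 Ft
  Less low-income housing credit 5,000 Ft → 8,790 Ft

Minimum tax:
  Adjusted income: 77,000 Ft + 24,000 Ft + 21,000 Ft + 5,000 Ft + 17,000 Ft = 144,000 Ft
  Exemption: 102,000 Ft − 20% × (144,000 Ft − 139,000 Ft) = 102,000 Ft − 1,000 Ft = 101,000 Ft
  Base: 144,000 Ft − 101,000 Ft = 43,000 Ft
  43,000 Ft × 15% = 6,450 Ft

8,790 Ft > 6,450 Ft, so the general income tax governs.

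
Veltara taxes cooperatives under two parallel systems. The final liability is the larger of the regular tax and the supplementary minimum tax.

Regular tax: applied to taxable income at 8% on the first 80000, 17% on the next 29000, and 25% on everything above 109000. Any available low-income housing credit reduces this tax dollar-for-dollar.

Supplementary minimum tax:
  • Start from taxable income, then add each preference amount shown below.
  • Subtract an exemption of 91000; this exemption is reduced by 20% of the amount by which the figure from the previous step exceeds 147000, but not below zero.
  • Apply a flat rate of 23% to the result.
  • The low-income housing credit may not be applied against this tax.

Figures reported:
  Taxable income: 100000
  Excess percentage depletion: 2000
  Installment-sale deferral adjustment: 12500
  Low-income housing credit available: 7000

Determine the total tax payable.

5405

Supplementary minimum tax:
  Adjusted income: 100000 + 2000 + 12500 = 114500
  Exemption: 114500 ≤ 147000, so full 91000 applies
  Base: 114500 − 91000 = 23500
  23500 × 23% = 5405

Regular tax:
  80000 × 8% = 6400
  20000 × 17% = 3400
  → 9800
  Less low-income housing credit 7000 → 2800

5405 > 2800, so the supplementary minimum tax is the binding amount.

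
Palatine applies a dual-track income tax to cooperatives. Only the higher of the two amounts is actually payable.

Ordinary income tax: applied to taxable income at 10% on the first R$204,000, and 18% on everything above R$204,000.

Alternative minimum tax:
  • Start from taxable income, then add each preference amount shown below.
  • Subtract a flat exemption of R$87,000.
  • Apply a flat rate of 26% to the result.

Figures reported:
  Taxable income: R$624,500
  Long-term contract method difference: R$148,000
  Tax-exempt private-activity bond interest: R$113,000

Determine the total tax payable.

Alternative minimum tax:
  Adjusted income: R$624,500 + R$148,000 + R$113,000 = R$885,500
  Less exemption R$87,000 → base R$798,500
  R$798,500 × 26% = R$207,610

Ordinary income tax:
  R$204,000 × 10% = R$20,400
  R$420,500 × 18% = R$75,690
  → R$96,090

R$207,610 > R$96,090, so the alternative minimum tax is the binding amount.

R$207,610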